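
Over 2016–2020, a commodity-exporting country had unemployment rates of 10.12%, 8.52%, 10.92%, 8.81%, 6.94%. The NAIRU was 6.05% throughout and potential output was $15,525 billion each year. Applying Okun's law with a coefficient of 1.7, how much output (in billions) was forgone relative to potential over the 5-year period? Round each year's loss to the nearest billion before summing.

$3,974 billion

Year 2016: gap = -1.7 × (10.12 - 6.05) = -6.919%, loss ≈ 15525 × 6.919/100 ≈ 1074.
Year 2017: gap = -1.7 × (8.52 - 6.05) = -4.199%, loss ≈ 15525 × 4.199/100 ≈ 652.
Year 2018: gap = -1.7 × (10.92 - 6.05) = -8.279%, loss ≈ 15525 × 8.279/100 ≈ 1285.
Year 2019: gap = -1.7 × (8.81 - 6.05) = -4.692%, loss ≈ 15525 × 4.692/100 ≈ 728.
Year 2020: gap = -1.7 × (6.94 - 6.05) = -1.513%, loss ≈ 15525 × 1.513/100 ≈ 235.
Total lost output = 1074 + 652 + 1285 + 728 + 235 = 3974 billion.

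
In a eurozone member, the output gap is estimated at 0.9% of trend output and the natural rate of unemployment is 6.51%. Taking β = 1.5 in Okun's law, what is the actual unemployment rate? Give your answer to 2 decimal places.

5.91%

From Okun's law, u - u* = -(output gap)/β = -(0.9)/1.5 = -0.6 points.
So u = 6.51 - 0.6 = 5.91%.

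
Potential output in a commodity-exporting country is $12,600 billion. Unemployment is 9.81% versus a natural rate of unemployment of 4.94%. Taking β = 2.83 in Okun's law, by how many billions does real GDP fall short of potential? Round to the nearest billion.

$1,737 billion

Output gap = -2.83 × (9.81 - 4.94) = -2.83 × 4.87 = -13.7821%.
Actual GDP ≈ 12600 × 0.862179 ≈ 10863 billion, so the shortfall is 12600 - 10863 = 1737 billion.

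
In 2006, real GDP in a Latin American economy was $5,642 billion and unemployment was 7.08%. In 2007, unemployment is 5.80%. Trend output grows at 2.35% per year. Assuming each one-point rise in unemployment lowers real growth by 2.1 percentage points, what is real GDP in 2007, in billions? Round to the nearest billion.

$5,926 billion

Δu = 5.8 - 7.08 = -1.28 points.
Okun's law (growth form): g_Y = g_Y* - β × Δu = 2.35 - 2.1 × (-1.28) = 2.35 + 2.688 = 5.038%.
Real GDP in the next year = 5642 × (1 + 5.038/100) = 5642 × 1.05038 ≈ 5926 billion.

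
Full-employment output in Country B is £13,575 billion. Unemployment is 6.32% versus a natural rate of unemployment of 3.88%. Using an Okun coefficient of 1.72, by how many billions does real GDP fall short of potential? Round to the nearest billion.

£570 billion

Output gap = -1.72 × (6.32 - 3.88) = -1.72 × 2.44 = -4.1968%.
Actual GDP ≈ 13575 × 0.958032 ≈ 13005 billion, so the shortfall is 13575 - 13005 = 570 billion.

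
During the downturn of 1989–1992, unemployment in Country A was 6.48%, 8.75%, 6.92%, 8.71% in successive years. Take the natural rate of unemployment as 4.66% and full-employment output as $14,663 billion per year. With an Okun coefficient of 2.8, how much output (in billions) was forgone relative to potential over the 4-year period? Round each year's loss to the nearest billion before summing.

Year 1989: gap = -2.8 × (6.48 - 4.66) = -5.096%, loss ≈ 14663 × 5.096/100 ≈ 747.
Year 1990: gap = -2.8 × (8.75 - 4.66) = -11.452%, loss ≈ 14663 × 11.452/100 ≈ 1679.
Year 1991: gap = -2.8 × (6.92 - 4.66) = -6.328%, loss ≈ 14663 × 6.328/100 ≈ 928.
Year 1992: gap = -2.8 × (8.71 - 4.66) = -11.34%, loss ≈ 14663 × 11.34/100 ≈ 1663.
Total lost output = 747 + 1679 + 928 + 1663 = 5017 billion.

$5,017 billion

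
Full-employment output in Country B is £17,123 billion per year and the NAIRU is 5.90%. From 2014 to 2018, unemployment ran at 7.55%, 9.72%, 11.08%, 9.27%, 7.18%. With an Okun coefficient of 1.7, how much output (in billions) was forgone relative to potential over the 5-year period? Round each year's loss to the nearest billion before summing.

£4,454 billion

Year 2014: gap = -1.7 × (7.55 - 5.9) = -2.805%, loss ≈ 17123 × 2.805/100 ≈ 480.
Year 2015: gap = -1.7 × (9.72 - 5.9) = -6.494%, loss ≈ 17123 × 6.494/100 ≈ 1112.
Year 2016: gap = -1.7 × (11.08 - 5.9) = -8.806%, loss ≈ 17123 × 8.806/100 ≈ 1508.
Year 2017: gap = -1.7 × (9.27 - 5.9) = -5.729%, loss ≈ 17123 × 5.729/100 ≈ 981.
Year 2018: gap = -1.7 × (7.18 - 5.9) = -2.176%, loss ≈ 17123 × 2.176/100 ≈ 373.
Total lost output = 480 + 1112 + 1508 + 981 + 373 = 4454 billion.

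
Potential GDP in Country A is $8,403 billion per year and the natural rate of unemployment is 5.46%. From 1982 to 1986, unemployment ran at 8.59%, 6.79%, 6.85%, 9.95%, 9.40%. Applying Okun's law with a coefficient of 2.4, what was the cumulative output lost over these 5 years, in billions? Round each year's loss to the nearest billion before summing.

Year 1982: gap = -2.4 × (8.59 - 5.46) = -7.512%, loss ≈ 8403 × 7.512/100 ≈ 631.
Year 1983: gap = -2.4 × (6.79 - 5.46) = -3.192%, loss ≈ 8403 × 3.192/100 ≈ 268.
Year 1984: gap = -2.4 × (6.85 - 5.46) = -3.336%, loss ≈ 8403 × 3.336/100 ≈ 280.
Year 1985: gap = -2.4 × (9.95 - 5.46) = -10.776%, loss ≈ 8403 × 10.776/100 ≈ 906.
Year 1986: gap = -2.4 × (9.4 - 5.46) = -9.456%, loss ≈ 8403 × 9.456/100 ≈ 795.
Total lost output = 631 + 268 + 280 + 906 + 795 = 2880 billion.

$2,880 billion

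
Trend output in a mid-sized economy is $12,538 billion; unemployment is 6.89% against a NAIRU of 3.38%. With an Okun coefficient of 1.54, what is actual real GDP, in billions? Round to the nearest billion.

Unemployment gap = 6.89 - 3.38 = 3.51 points, so the output gap is -1.54 × 3.51 = -5.4054%.
Actual GDP = 12538 × (1 - 5.4054/100) = 12538 × 0.945946 ≈ 11860 billion.

$11,860 billion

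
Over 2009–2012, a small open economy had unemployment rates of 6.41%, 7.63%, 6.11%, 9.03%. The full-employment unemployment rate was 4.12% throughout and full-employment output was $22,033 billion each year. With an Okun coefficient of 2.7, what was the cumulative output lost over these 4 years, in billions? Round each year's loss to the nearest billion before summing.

Year 2009: gap = -2.7 × (6.41 - 4.12) = -6.183%, loss ≈ 22033 × 6.183/100 ≈ 1362.
Year 2010: gap = -2.7 × (7.63 - 4.12) = -9.477%, loss ≈ 22033 × 9.477/100 ≈ 2088.
Year 2011: gap = -2.7 × (6.11 - 4.12) = -5.373%, loss ≈ 22033 × 5.373/100 ≈ 1184.
Year 2012: gap = -2.7 × (9.03 - 4.12) = -13.257%, loss ≈ 22033 × 13.257/100 ≈ 2921.
Total lost output = 1362 + 2088 + 1184 + 2921 = 7555 billion.

$7,555 billion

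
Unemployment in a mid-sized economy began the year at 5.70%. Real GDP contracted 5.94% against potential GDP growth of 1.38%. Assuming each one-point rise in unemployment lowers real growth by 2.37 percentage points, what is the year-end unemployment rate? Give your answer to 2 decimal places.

Growth-rate Okun's law: g_Y = g_Y* - β × Δu, so Δu = (g_Y* - g_Y)/β.
Δu = (1.38 + 5.94)/2.37 = 7.32/2.37 = 3.09 percentage points.
Year-end unemployment = 5.7 + 3.09 = 8.79%.

8.79%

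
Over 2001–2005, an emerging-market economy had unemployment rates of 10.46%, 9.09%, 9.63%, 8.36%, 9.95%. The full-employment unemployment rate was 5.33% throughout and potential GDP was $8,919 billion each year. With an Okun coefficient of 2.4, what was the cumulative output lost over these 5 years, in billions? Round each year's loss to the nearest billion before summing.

Year 2001: gap = -2.4 × (10.46 - 5.33) = -12.312%, loss ≈ 8919 × 12.312/100 ≈ 1098.
Year 2002: gap = -2.4 × (9.09 - 5.33) = -9.024%, loss ≈ 8919 × 9.024/100 ≈ 805.
Year 2003: gap = -2.4 × (9.63 - 5.33) = -10.32%, loss ≈ 8919 × 10.32/100 ≈ 920.
Year 2004: gap = -2.4 × (8.36 - 5.33) = -7.272%, loss ≈ 8919 × 7.272/100 ≈ 649.
Year 2005: gap = -2.4 × (9.95 - 5.33) = -11.088%, loss ≈ 8919 × 11.088/100 ≈ 989.
Total lost output = 1098 + 805 + 920 + 649 + 989 = 4461 billion.

$4,461 billion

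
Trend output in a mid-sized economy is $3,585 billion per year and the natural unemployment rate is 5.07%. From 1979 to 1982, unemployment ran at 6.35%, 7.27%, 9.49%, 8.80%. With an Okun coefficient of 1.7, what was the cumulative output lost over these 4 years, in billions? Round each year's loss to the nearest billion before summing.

Year 1979: gap = -1.7 × (6.35 - 5.07) = -2.176%, loss ≈ 3585 × 2.176/100 ≈ 78.
Year 1980: gap = -1.7 × (7.27 - 5.07) = -3.74%, loss ≈ 3585 × 3.74/100 ≈ 134.
Year 1981: gap = -1.7 × (9.49 - 5.07) = -7.514%, loss ≈ 3585 × 7.514/100 ≈ 269.
Year 1982: gap = -1.7 × (8.8 - 5.07) = -6.341%, loss ≈ 3585 × 6.341/100 ≈ 227.
Total lost output = 78 + 134 + 269 + 227 = 708 billion.

$708 billion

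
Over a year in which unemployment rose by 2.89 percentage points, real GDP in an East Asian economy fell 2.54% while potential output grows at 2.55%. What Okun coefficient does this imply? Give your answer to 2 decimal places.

β ≈ 1.76

Growth form: g_Y = g_Y* - β × Δu, so β = (g_Y* - g_Y)/Δu.
β = (2.55 + 2.54)/2.89 = 5.09/2.89 = 1.76.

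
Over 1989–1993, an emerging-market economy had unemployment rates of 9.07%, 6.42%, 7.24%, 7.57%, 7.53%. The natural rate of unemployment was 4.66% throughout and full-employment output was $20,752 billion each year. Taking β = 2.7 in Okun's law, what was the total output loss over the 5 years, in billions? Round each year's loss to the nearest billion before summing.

Year 1989: gap = -2.7 × (9.07 - 4.66) = -11.907%, loss ≈ 20752 × 11.907/100 ≈ 2471.
Year 1990: gap = -2.7 × (6.42 - 4.66) = -4.752%, loss ≈ 20752 × 4.752/100 ≈ 986.
Year 1991: gap = -2.7 × (7.24 - 4.66) = -6.966%, loss ≈ 20752 × 6.966/100 ≈ 1446.
Year 1992: gap = -2.7 × (7.57 - 4.66) = -7.857%, loss ≈ 20752 × 7.857/100 ≈ 1630.
Year 1993: gap = -2.7 × (7.53 - 4.66) = -7.749%, loss ≈ 20752 × 7.749/100 ≈ 1608.
Total lost output = 2471 + 986 + 1446 + 1630 + 1608 = 8141 billion.

$8,141 billion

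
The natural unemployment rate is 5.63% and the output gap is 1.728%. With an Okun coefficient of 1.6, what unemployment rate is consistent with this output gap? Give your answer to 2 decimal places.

4.55%

From Okun's law, u - u* = -(output gap)/β = -(1.728)/1.6 = -1.08 points.
So u = 5.63 - 1.08 = 4.55%.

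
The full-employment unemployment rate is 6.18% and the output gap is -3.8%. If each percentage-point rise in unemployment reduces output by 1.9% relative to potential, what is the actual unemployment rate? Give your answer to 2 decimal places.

8.18%

From Okun's law, u - u* = -(output gap)/β = -(-3.8)/1.9 = 2 points.
So u = 6.18 + 2 = 8.18%.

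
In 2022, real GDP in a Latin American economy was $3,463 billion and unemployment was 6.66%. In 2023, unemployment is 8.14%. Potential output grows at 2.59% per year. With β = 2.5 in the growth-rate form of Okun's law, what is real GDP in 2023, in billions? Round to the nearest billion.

$3,425 billion

Δu = 8.14 - 6.66 = 1.48 points.
Okun's law (growth form): g_Y = g_Y* - β × Δu = 2.59 - 2.5 × (1.48) = 2.59 - 3.7 = -1.11%.
Real GDP in the next year = 3463 × (1 - 1.11/100) = 3463 × 0.9889 ≈ 3425 billion.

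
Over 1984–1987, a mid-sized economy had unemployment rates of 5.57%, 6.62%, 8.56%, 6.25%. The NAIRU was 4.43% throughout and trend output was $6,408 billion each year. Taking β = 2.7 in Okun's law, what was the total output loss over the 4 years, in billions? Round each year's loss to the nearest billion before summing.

$1,606 billion

Year 1984: gap = -2.7 × (5.57 - 4.43) = -3.078%, loss ≈ 6408 × 3.078/100 ≈ 197.
Year 1985: gap = -2.7 × (6.62 - 4.43) = -5.913%, loss ≈ 6408 × 5.913/100 ≈ 379.
Year 1986: gap = -2.7 × (8.56 - 4.43) = -11.151%, loss ≈ 6408 × 11.151/100 ≈ 715.
Year 1987: gap = -2.7 × (6.25 - 4.43) = -4.914%, loss ≈ 6408 × 4.914/100 ≈ 315.
Total lost output = 197 + 379 + 715 + 315 = 1606 billion.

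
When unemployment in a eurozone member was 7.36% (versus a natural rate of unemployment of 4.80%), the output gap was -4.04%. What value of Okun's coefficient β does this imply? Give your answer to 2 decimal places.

β ≈ 1.58

Okun's law: output gap = -β × (u - u*).
-4.04 = -β × (7.36 - 4.8) = -β × 2.56, so β = 4.04/2.56 = 1.58.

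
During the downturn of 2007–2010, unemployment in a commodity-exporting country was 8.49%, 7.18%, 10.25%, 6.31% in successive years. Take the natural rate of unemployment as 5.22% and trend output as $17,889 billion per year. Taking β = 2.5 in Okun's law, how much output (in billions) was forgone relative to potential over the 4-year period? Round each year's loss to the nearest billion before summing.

$5,076 billion

Year 2007: gap = -2.5 × (8.49 - 5.22) = -8.175%, loss ≈ 17889 × 8.175/100 ≈ 1462.
Year 2008: gap = -2.5 × (7.18 - 5.22) = -4.9%, loss ≈ 17889 × 4.9/100 ≈ 877.
Year 2009: gap = -2.5 × (10.25 - 5.22) = -12.575%, loss ≈ 17889 × 12.575/100 ≈ 2250.
Year 2010: gap = -2.5 × (6.31 - 5.22) = -2.725%, loss ≈ 17889 × 2.725/100 ≈ 487.
Total lost output = 1462 + 877 + 2250 + 487 = 5076 billion.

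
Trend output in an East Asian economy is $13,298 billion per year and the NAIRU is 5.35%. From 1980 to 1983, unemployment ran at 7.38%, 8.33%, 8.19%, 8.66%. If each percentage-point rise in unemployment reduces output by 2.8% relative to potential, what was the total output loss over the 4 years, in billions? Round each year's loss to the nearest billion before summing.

$4,155 billion

Year 1980: gap = -2.8 × (7.38 - 5.35) = -5.684%, loss ≈ 13298 × 5.684/100 ≈ 756.
Year 1981: gap = -2.8 × (8.33 - 5.35) = -8.344%, loss ≈ 13298 × 8.344/100 ≈ 1110.
Year 1982: gap = -2.8 × (8.19 - 5.35) = -7.952%, loss ≈ 13298 × 7.952/100 ≈ 1057.
Year 1983: gap = -2.8 × (8.66 - 5.35) = -9.268%, loss ≈ 13298 × 9.268/100 ≈ 1232.
Total lost output = 756 + 1110 + 1057 + 1232 = 4155 billion.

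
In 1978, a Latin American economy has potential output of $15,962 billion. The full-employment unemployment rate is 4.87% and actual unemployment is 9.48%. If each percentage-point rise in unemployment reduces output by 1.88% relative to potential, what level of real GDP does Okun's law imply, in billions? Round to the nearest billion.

$14,579 billion

Unemployment gap = 9.48 - 4.87 = 4.61 points, so the output gap is -1.88 × 4.61 = -8.6668%.
Actual GDP = 15962 × (1 - 8.6668/100) = 15962 × 0.913332 ≈ 14579 billion.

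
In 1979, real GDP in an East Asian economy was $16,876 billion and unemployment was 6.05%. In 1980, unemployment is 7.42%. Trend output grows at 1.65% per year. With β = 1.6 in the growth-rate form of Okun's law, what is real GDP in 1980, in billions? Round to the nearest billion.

$16,785 billion

Δu = 7.42 - 6.05 = 1.37 points.
Okun's law (growth form): g_Y = g_Y* - β × Δu = 1.65 - 1.6 × (1.37) = 1.65 - 2.192 = -0.542%.
Real GDP in the next year = 16876 × (1 - 0.542/100) = 16876 × 0.99458 ≈ 16785 billion.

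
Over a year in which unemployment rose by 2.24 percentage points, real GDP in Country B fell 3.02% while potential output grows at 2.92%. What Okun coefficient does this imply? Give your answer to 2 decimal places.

Growth form: g_Y = g_Y* - β × Δu, so β = (g_Y* - g_Y)/Δu.
β = (2.92 + 3.02)/2.24 = 5.94/2.24 = 2.65.

β ≈ 2.65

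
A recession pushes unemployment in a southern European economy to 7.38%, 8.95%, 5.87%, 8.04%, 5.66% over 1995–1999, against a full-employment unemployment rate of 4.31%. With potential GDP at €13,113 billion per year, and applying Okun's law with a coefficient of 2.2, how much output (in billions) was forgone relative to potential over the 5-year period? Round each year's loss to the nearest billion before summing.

€4,140 billion

Year 1995: gap = -2.2 × (7.38 - 4.31) = -6.754%, loss ≈ 13113 × 6.754/100 ≈ 886.
Year 1996: gap = -2.2 × (8.95 - 4.31) = -10.208%, loss ≈ 13113 × 10.208/100 ≈ 1339.
Year 1997: gap = -2.2 × (5.87 - 4.31) = -3.432%, loss ≈ 13113 × 3.432/100 ≈ 450.
Year 1998: gap = -2.2 × (8.04 - 4.31) = -8.206%, loss ≈ 13113 × 8.206/100 ≈ 1076.
Year 1999: gap = -2.2 × (5.66 - 4.31) = -2.97%, loss ≈ 13113 × 2.97/100 ≈ 389.
Total lost output = 886 + 1339 + 450 + 1076 + 389 = 4140 billion.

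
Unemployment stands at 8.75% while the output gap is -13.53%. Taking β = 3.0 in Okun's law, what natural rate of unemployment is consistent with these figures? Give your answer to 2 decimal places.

From Okun's law, u - u* = -(output gap)/β = -(-13.53)/3.0 = 4.51 points.
So u* = 8.75 - 4.51 = 4.24%.

4.24%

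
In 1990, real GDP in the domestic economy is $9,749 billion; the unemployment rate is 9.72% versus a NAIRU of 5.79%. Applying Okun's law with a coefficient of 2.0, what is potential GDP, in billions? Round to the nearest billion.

Unemployment gap = 9.72 - 5.79 = 3.93 points, so output gap = -2 × 3.93 = -7.86%.
Since Y = Y* × (1 + gap/100), Y* = 9749/0.9214 ≈ 10581 billion.

$10,581 billion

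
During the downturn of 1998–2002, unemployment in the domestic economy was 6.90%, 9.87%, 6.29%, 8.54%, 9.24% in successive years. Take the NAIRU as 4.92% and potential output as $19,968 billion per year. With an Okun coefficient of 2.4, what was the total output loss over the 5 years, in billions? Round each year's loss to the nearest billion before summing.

Year 1998: gap = -2.4 × (6.9 - 4.92) = -4.752%, loss ≈ 19968 × 4.752/100 ≈ 949.
Year 1999: gap = -2.4 × (9.87 - 4.92) = -11.88%, loss ≈ 19968 × 11.88/100 ≈ 2372.
Year 2000: gap = -2.4 × (6.29 - 4.92) = -3.288%, loss ≈ 19968 × 3.288/100 ≈ 657.
Year 2001: gap = -2.4 × (8.54 - 4.92) = -8.688%, loss ≈ 19968 × 8.688/100 ≈ 1735.
Year 2002: gap = -2.4 × (9.24 - 4.92) = -10.368%, loss ≈ 19968 × 10.368/100 ≈ 2070.
Total lost output = 949 + 2372 + 657 + 1735 + 2070 = 7783 billion.

$7,783 billion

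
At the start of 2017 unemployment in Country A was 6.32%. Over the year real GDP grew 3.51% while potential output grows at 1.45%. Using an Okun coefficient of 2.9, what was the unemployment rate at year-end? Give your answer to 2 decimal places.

Growth-rate Okun's law: g_Y = g_Y* - β × Δu, so Δu = (g_Y* - g_Y)/β.
Δu = (1.45 - 3.51)/2.9 = -2.06/2.9 = -0.71 percentage points.
Year-end unemployment = 6.32 - 0.71 = 5.61%.

5.61%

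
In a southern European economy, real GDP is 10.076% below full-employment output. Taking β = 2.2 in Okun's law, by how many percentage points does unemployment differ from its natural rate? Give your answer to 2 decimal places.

4.58 percentage points

Okun's law: output gap = -β × (u - u*), so u - u* = -(output gap)/β.
u - u* = -(-10.076)/2.2 = 4.58 percentage points.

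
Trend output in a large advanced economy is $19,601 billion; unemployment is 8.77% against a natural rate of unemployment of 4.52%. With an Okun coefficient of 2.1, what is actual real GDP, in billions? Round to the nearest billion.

Unemployment gap = 8.77 - 4.52 = 4.25 points, so the output gap is -2.1 × 4.25 = -8.925%.
Actual GDP = 19601 × (1 - 8.925/100) = 19601 × 0.91075 ≈ 17852 billion.

$17,852 billion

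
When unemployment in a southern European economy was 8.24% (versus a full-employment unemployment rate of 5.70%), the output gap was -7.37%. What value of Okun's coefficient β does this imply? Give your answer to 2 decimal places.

Okun's law: output gap = -β × (u - u*).
-7.37 = -β × (8.24 - 5.7) = -β × 2.54, so β = 7.37/2.54 = 2.90.

β ≈ 2.90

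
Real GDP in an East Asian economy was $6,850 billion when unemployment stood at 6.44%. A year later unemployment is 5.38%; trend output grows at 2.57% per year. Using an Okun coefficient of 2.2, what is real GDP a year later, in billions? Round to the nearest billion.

Δu = 5.38 - 6.44 = -1.06 points.
Okun's law (growth form): g_Y = g_Y* - β × Δu = 2.57 - 2.2 × (-1.06) = 2.57 + 2.332 = 4.902%.
Real GDP in the next year = 6850 × (1 + 4.902/100) = 6850 × 1.04902 ≈ 7186 billion.

$7,186 billion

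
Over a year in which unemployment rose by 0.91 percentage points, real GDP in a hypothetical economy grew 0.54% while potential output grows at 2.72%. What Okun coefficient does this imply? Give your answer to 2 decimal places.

β ≈ 2.40

Growth form: g_Y = g_Y* - β × Δu, so β = (g_Y* - g_Y)/Δu.
β = (2.72 - 0.54)/0.91 = 2.18/0.91 = 2.40.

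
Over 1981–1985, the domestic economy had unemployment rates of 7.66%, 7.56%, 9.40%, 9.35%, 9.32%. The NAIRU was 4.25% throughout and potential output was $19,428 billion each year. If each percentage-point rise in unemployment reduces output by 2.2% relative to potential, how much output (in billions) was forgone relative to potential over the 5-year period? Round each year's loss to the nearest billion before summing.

$9,420 billion

Year 1981: gap = -2.2 × (7.66 - 4.25) = -7.502%, loss ≈ 19428 × 7.502/100 ≈ 1457.
Year 1982: gap = -2.2 × (7.56 - 4.25) = -7.282%, loss ≈ 19428 × 7.282/100 ≈ 1415.
Year 1983: gap = -2.2 × (9.4 - 4.25) = -11.33%, loss ≈ 19428 × 11.33/100 ≈ 2201.
Year 1984: gap = -2.2 × (9.35 - 4.25) = -11.22%, loss ≈ 19428 × 11.22/100 ≈ 2180.
Year 1985: gap = -2.2 × (9.32 - 4.25) = -11.154%, loss ≈ 19428 × 11.154/100 ≈ 2167.
Total lost output = 1457 + 1415 + 2201 + 2180 + 2167 = 9420 billion.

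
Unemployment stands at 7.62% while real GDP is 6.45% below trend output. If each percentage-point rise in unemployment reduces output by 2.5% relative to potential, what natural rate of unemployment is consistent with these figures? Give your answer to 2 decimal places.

From Okun's law, u - u* = -(output gap)/β = -(-6.45)/2.5 = 2.58 points.
So u* = 7.62 - 2.58 = 5.04%.

5.04%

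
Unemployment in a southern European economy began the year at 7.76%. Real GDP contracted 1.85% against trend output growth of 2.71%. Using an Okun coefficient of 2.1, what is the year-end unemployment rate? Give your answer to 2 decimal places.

Growth-rate Okun's law: g_Y = g_Y* - β × Δu, so Δu = (g_Y* - g_Y)/β.
Δu = (2.71 + 1.85)/2.1 = 4.56/2.1 = 2.17 percentage points.
Year-end unemployment = 7.76 + 2.17 = 9.93%.

9.93%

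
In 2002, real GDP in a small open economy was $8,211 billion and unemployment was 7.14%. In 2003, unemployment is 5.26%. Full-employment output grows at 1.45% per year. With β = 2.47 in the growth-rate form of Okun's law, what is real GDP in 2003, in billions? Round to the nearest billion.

$8,711 billion

Δu = 5.26 - 7.14 = -1.88 points.
Okun's law (growth form): g_Y = g_Y* - β × Δu = 1.45 - 2.47 × (-1.88) = 1.45 + 4.6436 = 6.0936%.
Real GDP in the next year = 8211 × (1 + 6.0936/100) = 8211 × 1.060936 ≈ 8711 billion.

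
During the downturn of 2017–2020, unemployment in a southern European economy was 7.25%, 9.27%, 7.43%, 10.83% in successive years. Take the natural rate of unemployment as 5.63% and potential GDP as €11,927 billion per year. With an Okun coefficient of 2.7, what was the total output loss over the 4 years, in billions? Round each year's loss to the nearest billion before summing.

Year 2017: gap = -2.7 × (7.25 - 5.63) = -4.374%, loss ≈ 11927 × 4.374/100 ≈ 522.
Year 2018: gap = -2.7 × (9.27 - 5.63) = -9.828%, loss ≈ 11927 × 9.828/100 ≈ 1172.
Year 2019: gap = -2.7 × (7.43 - 5.63) = -4.86%, loss ≈ 11927 × 4.86/100 ≈ 580.
Year 2020: gap = -2.7 × (10.83 - 5.63) = -14.04%, loss ≈ 11927 × 14.04/100 ≈ 1675.
Total lost output = 522 + 1172 + 580 + 1675 = 3949 billion.

€3,949 billion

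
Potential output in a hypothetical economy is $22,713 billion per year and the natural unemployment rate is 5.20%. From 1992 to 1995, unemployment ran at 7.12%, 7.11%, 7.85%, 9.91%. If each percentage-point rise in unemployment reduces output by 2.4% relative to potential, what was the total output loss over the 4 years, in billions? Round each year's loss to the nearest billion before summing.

$6,100 billion

Year 1992: gap = -2.4 × (7.12 - 5.2) = -4.608%, loss ≈ 22713 × 4.608/100 ≈ 1047.
Year 1993: gap = -2.4 × (7.11 - 5.2) = -4.584%, loss ≈ 22713 × 4.584/100 ≈ 1041.
Year 1994: gap = -2.4 × (7.85 - 5.2) = -6.36%, loss ≈ 22713 × 6.36/100 ≈ 1445.
Year 1995: gap = -2.4 × (9.91 - 5.2) = -11.304%, loss ≈ 22713 × 11.304/100 ≈ 2567.
Total lost output = 1047 + 1041 + 1445 + 2567 = 6100 billion.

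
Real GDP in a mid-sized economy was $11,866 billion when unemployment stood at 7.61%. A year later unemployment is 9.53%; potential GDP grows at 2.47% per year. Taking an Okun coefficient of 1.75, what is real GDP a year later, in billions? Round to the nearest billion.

Δu = 9.53 - 7.61 = 1.92 points.
Okun's law (growth form): g_Y = g_Y* - β × Δu = 2.47 - 1.75 × (1.92) = 2.47 - 3.36 = -0.89%.
Real GDP in the next year = 11866 × (1 - 0.89/100) = 11866 × 0.9911 ≈ 11760 billion.

$11,760 billion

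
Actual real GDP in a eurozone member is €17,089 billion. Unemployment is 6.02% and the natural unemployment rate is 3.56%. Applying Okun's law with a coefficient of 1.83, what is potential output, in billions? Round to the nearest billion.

€17,895 billion

Unemployment gap = 6.02 - 3.56 = 2.46 points, so output gap = -1.83 × 2.46 = -4.5018%.
Since Y = Y* × (1 + gap/100), Y* = 17089/0.954982 ≈ 17895 billion.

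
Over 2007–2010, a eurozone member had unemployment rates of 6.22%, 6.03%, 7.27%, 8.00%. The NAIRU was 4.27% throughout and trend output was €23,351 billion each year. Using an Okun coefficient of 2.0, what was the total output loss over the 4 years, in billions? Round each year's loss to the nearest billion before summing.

€4,876 billion

Year 2007: gap = -2.0 × (6.22 - 4.27) = -3.9%, loss ≈ 23351 × 3.9/100 ≈ 911.
Year 2008: gap = -2.0 × (6.03 - 4.27) = -3.52%, loss ≈ 23351 × 3.52/100 ≈ 822.
Year 2009: gap = -2.0 × (7.27 - 4.27) = -6%, loss ≈ 23351 × 6/100 ≈ 1401.
Year 2010: gap = -2.0 × (8 - 4.27) = -7.46%, loss ≈ 23351 × 7.46/100 ≈ 1742.
Total lost output = 911 + 822 + 1401 + 1742 = 4876 billion.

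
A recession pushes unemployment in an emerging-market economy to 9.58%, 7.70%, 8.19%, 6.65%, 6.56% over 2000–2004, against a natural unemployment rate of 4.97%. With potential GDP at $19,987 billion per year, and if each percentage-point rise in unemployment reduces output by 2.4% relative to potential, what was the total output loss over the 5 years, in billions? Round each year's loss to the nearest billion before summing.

$6,635 billion

Year 2000: gap = -2.4 × (9.58 - 4.97) = -11.064%, loss ≈ 19987 × 11.064/100 ≈ 2211.
Year 2001: gap = -2.4 × (7.7 - 4.97) = -6.552%, loss ≈ 19987 × 6.552/100 ≈ 1310.
Year 2002: gap = -2.4 × (8.19 - 4.97) = -7.728%, loss ≈ 19987 × 7.728/100 ≈ 1545.
Year 2003: gap = -2.4 × (6.65 - 4.97) = -4.032%, loss ≈ 19987 × 4.032/100 ≈ 806.
Year 2004: gap = -2.4 × (6.56 - 4.97) = -3.816%, loss ≈ 19987 × 3.816/100 ≈ 763.
Total lost output = 2211 + 1310 + 1545 + 806 + 763 = 6635 billion.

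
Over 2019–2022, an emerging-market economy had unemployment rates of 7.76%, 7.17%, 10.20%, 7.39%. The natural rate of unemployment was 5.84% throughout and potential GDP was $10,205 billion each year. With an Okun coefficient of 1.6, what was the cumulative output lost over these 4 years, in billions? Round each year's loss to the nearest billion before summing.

$1,495 billion

Year 2019: gap = -1.6 × (7.76 - 5.84) = -3.072%, loss ≈ 10205 × 3.072/100 ≈ 313.
Year 2020: gap = -1.6 × (7.17 - 5.84) = -2.128%, loss ≈ 10205 × 2.128/100 ≈ 217.
Year 2021: gap = -1.6 × (10.2 - 5.84) = -6.976%, loss ≈ 10205 × 6.976/100 ≈ 712.
Year 2022: gap = -1.6 × (7.39 - 5.84) = -2.48%, loss ≈ 10205 × 2.48/100 ≈ 253.
Total lost output = 313 + 217 + 712 + 253 = 1495 billion.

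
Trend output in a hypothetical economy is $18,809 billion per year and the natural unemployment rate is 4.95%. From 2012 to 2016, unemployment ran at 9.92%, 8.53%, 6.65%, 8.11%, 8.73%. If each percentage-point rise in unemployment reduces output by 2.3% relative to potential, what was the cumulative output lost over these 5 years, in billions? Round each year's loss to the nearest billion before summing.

$7,436 billion

Year 2012: gap = -2.3 × (9.92 - 4.95) = -11.431%, loss ≈ 18809 × 11.431/100 ≈ 2150.
Year 2013: gap = -2.3 × (8.53 - 4.95) = -8.234%, loss ≈ 18809 × 8.234/100 ≈ 1549.
Year 2014: gap = -2.3 × (6.65 - 4.95) = -3.91%, loss ≈ 18809 × 3.91/100 ≈ 735.
Year 2015: gap = -2.3 × (8.11 - 4.95) = -7.268%, loss ≈ 18809 × 7.268/100 ≈ 1367.
Year 2016: gap = -2.3 × (8.73 - 4.95) = -8.694%, loss ≈ 18809 × 8.694/100 ≈ 1635.
Total lost output = 2150 + 1549 + 735 + 1367 + 1635 = 7436 billion.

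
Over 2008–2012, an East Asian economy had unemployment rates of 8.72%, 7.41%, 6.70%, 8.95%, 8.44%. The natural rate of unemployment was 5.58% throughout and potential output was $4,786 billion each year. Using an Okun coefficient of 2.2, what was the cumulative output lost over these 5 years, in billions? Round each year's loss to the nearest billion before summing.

$1,298 billion

Year 2008: gap = -2.2 × (8.72 - 5.58) = -6.908%, loss ≈ 4786 × 6.908/100 ≈ 331.
Year 2009: gap = -2.2 × (7.41 - 5.58) = -4.026%, loss ≈ 4786 × 4.026/100 ≈ 193.
Year 2010: gap = -2.2 × (6.7 - 5.58) = -2.464%, loss ≈ 4786 × 2.464/100 ≈ 118.
Year 2011: gap = -2.2 × (8.95 - 5.58) = -7.414%, loss ≈ 4786 × 7.414/100 ≈ 355.
Year 2012: gap = -2.2 × (8.44 - 5.58) = -6.292%, loss ≈ 4786 × 6.292/100 ≈ 301.
Total lost output = 331 + 193 + 118 + 355 + 301 = 1298 billion.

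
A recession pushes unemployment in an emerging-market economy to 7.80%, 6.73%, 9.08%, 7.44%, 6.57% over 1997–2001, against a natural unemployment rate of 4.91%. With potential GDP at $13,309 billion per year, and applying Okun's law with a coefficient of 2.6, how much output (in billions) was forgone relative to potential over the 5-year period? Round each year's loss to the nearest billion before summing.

$4,522 billion

Year 1997: gap = -2.6 × (7.8 - 4.91) = -7.514%, loss ≈ 13309 × 7.514/100 ≈ 1000.
Year 1998: gap = -2.6 × (6.73 - 4.91) = -4.732%, loss ≈ 13309 × 4.732/100 ≈ 630.
Year 1999: gap = -2.6 × (9.08 - 4.91) = -10.842%, loss ≈ 13309 × 10.842/100 ≈ 1443.
Year 2000: gap = -2.6 × (7.44 - 4.91) = -6.578%, loss ≈ 13309 × 6.578/100 ≈ 875.
Year 2001: gap = -2.6 × (6.57 - 4.91) = -4.316%, loss ≈ 13309 × 4.316/100 ≈ 574.
Total lost output = 1000 + 630 + 1443 + 875 + 574 = 4522 billion.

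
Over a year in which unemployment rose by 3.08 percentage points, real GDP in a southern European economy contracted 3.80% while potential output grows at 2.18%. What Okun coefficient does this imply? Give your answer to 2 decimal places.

Growth form: g_Y = g_Y* - β × Δu, so β = (g_Y* - g_Y)/Δu.
β = (2.18 + 3.8)/3.08 = 5.98/3.08 = 1.94.

β ≈ 1.94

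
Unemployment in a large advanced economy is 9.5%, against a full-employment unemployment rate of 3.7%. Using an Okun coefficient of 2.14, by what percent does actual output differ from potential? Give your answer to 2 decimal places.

The unemployment gap is 9.5 - 3.7 = 5.8 percentage points.
Okun's law gives an output gap of -2.14 × 5.8 = -12.412%, i.e. 12.41% below potential.

-12.41%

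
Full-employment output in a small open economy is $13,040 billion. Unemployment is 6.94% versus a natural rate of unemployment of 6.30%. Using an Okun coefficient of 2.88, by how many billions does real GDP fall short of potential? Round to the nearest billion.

$240 billion

Output gap = -2.88 × (6.94 - 6.3) = -2.88 × 0.64 = -1.8432%.
Actual GDP ≈ 13040 × 0.981568 ≈ 12800 billion, so the shortfall is 13040 - 12800 = 240 billion.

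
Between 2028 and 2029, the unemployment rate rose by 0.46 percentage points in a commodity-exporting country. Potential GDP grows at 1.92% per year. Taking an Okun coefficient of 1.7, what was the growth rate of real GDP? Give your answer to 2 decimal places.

1.14%

Growth-rate Okun's law: g_Y = g_Y* - β × Δu.
g_Y = 1.92 - 1.7 × (0.46) = 1.92 - 0.782 = 1.138%, i.e. 1.14% to 2 d.p.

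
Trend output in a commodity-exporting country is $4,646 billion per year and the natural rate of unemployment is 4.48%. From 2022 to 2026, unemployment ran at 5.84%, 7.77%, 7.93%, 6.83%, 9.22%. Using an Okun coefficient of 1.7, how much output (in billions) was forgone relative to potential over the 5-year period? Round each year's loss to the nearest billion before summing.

$1,199 billion

Year 2022: gap = -1.7 × (5.84 - 4.48) = -2.312%, loss ≈ 4646 × 2.312/100 ≈ 107.
Year 2023: gap = -1.7 × (7.77 - 4.48) = -5.593%, loss ≈ 4646 × 5.593/100 ≈ 260.
Year 2024: gap = -1.7 × (7.93 - 4.48) = -5.865%, loss ≈ 4646 × 5.865/100 ≈ 272.
Year 2025: gap = -1.7 × (6.83 - 4.48) = -3.995%, loss ≈ 4646 × 3.995/100 ≈ 186.
Year 2026: gap = -1.7 × (9.22 - 4.48) = -8.058%, loss ≈ 4646 × 8.058/100 ≈ 374.
Total lost output = 107 + 260 + 272 + 186 + 374 = 1199 billion.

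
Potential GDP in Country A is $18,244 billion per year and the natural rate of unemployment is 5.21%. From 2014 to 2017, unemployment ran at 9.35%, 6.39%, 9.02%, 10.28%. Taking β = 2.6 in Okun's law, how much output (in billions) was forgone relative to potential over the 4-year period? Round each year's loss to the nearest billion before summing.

$6,736 billion

Year 2014: gap = -2.6 × (9.35 - 5.21) = -10.764%, loss ≈ 18244 × 10.764/100 ≈ 1964.
Year 2015: gap = -2.6 × (6.39 - 5.21) = -3.068%, loss ≈ 18244 × 3.068/100 ≈ 560.
Year 2016: gap = -2.6 × (9.02 - 5.21) = -9.906%, loss ≈ 18244 × 9.906/100 ≈ 1807.
Year 2017: gap = -2.6 × (10.28 - 5.21) = -13.182%, loss ≈ 18244 × 13.182/100 ≈ 2405.
Total lost output = 1964 + 560 + 1807 + 2405 = 6736 billion.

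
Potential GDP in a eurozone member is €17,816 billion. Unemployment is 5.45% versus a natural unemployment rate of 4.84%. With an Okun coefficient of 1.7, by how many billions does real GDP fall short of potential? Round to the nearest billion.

€185 billion

Output gap = -1.7 × (5.45 - 4.84) = -1.7 × 0.61 = -1.037%.
Actual GDP ≈ 17816 × 0.98963 ≈ 17631 billion, so the shortfall is 17816 - 17631 = 185 billion.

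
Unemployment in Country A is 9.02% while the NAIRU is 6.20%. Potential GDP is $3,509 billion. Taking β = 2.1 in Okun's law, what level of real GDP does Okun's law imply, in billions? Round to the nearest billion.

$3,301 billion

Unemployment gap = 9.02 - 6.2 = 2.82 points, so the output gap is -2.1 × 2.82 = -5.922%.
Actual GDP = 3509 × (1 - 5.922/100) = 3509 × 0.94078 ≈ 3301 billion.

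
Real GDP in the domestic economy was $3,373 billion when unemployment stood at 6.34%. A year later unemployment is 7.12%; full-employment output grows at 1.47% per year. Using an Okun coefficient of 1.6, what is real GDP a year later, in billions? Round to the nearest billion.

Δu = 7.12 - 6.34 = 0.78 points.
Okun's law (growth form): g_Y = g_Y* - β × Δu = 1.47 - 1.6 × (0.78) = 1.47 - 1.248 = 0.222%.
Real GDP in the next year = 3373 × (1 + 0.222/100) = 3373 × 1.00222 ≈ 3380 billion.

$3,380 billion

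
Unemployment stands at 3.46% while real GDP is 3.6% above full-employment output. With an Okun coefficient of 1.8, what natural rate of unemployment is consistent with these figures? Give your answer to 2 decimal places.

5.46%

From Okun's law, u - u* = -(output gap)/β = -(3.6)/1.8 = -2 points.
So u* = 3.46 + 2 = 5.46%.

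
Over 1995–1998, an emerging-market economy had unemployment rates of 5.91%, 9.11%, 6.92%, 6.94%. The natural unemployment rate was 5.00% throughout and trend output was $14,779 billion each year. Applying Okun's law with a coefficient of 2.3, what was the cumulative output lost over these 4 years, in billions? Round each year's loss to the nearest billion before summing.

Year 1995: gap = -2.3 × (5.91 - 5) = -2.093%, loss ≈ 14779 × 2.093/100 ≈ 309.
Year 1996: gap = -2.3 × (9.11 - 5) = -9.453%, loss ≈ 14779 × 9.453/100 ≈ 1397.
Year 1997: gap = -2.3 × (6.92 - 5) = -4.416%, loss ≈ 14779 × 4.416/100 ≈ 653.
Year 1998: gap = -2.3 × (6.94 - 5) = -4.462%, loss ≈ 14779 × 4.462/100 ≈ 659.
Total lost output = 309 + 1397 + 653 + 659 = 3018 billion.

$3,018 billion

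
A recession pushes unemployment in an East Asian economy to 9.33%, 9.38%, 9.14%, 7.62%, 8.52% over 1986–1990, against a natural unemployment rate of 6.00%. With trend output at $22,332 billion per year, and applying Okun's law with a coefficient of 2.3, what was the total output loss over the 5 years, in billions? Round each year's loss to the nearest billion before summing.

Year 1986: gap = -2.3 × (9.33 - 6) = -7.659%, loss ≈ 22332 × 7.659/100 ≈ 1710.
Year 1987: gap = -2.3 × (9.38 - 6) = -7.774%, loss ≈ 22332 × 7.774/100 ≈ 1736.
Year 1988: gap = -2.3 × (9.14 - 6) = -7.222%, loss ≈ 22332 × 7.222/100 ≈ 1613.
Year 1989: gap = -2.3 × (7.62 - 6) = -3.726%, loss ≈ 22332 × 3.726/100 ≈ 832.
Year 1990: gap = -2.3 × (8.52 - 6) = -5.796%, loss ≈ 22332 × 5.796/100 ≈ 1294.
Total lost output = 1710 + 1736 + 1613 + 832 + 1294 = 7185 billion.

$7,185 billion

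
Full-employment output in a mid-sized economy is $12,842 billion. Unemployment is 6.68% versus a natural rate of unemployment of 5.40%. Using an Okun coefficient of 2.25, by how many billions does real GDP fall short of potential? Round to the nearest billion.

Output gap = -2.25 × (6.68 - 5.4) = -2.25 × 1.28 = -2.88%.
Actual GDP ≈ 12842 × 0.9712 ≈ 12472 billion, so the shortfall is 12842 - 12472 = 370 billion.

$370 billion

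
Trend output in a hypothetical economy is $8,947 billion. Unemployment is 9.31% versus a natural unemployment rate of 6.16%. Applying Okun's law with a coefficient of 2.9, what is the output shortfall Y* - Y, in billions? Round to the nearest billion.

$817 billion

Output gap = -2.9 × (9.31 - 6.16) = -2.9 × 3.15 = -9.135%.
Actual GDP ≈ 8947 × 0.90865 ≈ 8130 billion, so the shortfall is 8947 - 8130 = 817 billion.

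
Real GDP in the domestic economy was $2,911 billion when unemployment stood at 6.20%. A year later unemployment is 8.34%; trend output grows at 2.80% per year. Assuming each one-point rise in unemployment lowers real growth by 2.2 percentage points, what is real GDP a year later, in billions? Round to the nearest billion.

$2,855 billion

Δu = 8.34 - 6.2 = 2.14 points.
Okun's law (growth form): g_Y = g_Y* - β × Δu = 2.80 - 2.2 × (2.14) = 2.8 - 4.708 = -1.908%.
Real GDP in the next year = 2911 × (1 - 1.908/100) = 2911 × 0.98092 ≈ 2855 billion.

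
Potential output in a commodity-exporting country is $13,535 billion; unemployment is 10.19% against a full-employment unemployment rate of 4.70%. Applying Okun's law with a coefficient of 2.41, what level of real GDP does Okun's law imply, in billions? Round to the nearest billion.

$11,744 billion

Unemployment gap = 10.19 - 4.7 = 5.49 points, so the output gap is -2.41 × 5.49 = -13.2309%.
Actual GDP = 13535 × (1 - 13.2309/100) = 13535 × 0.867691 ≈ 11744 billion.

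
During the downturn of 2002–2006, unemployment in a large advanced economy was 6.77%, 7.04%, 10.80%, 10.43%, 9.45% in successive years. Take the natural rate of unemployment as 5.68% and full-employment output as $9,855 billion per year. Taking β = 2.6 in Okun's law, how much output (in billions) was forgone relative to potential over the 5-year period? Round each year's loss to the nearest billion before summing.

Year 2002: gap = -2.6 × (6.77 - 5.68) = -2.834%, loss ≈ 9855 × 2.834/100 ≈ 279.
Year 2003: gap = -2.6 × (7.04 - 5.68) = -3.536%, loss ≈ 9855 × 3.536/100 ≈ 348.
Year 2004: gap = -2.6 × (10.8 - 5.68) = -13.312%, loss ≈ 9855 × 13.312/100 ≈ 1312.
Year 2005: gap = -2.6 × (10.43 - 5.68) = -12.35%, loss ≈ 9855 × 12.35/100 ≈ 1217.
Year 2006: gap = -2.6 × (9.45 - 5.68) = -9.802%, loss ≈ 9855 × 9.802/100 ≈ 966.
Total lost output = 279 + 348 + 1312 + 1217 + 966 = 4122 billion.

$4,122 billion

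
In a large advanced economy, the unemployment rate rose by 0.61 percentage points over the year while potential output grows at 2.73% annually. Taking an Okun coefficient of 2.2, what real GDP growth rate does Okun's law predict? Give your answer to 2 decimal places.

1.39%

Growth-rate Okun's law: g_Y = g_Y* - β × Δu.
g_Y = 2.73 - 2.2 × (0.61) = 2.73 - 1.342 = 1.388%, i.e. 1.39% to 2 d.p.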